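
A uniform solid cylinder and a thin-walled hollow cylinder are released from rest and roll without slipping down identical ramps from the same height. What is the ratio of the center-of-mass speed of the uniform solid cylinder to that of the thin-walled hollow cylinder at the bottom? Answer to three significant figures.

v_ratio ≈ 1.15

Each satisfies Mgh = ½(1+k)Mv² with k = I/(MR²), so v ∝ 1/√(1+k).
For the uniform solid cylinder k = 0.5; for the thin-walled hollow cylinder k = 1.
v₁/v₂ = √((1+k₂)/(1+k₁)) = √(2/1.5) ≈ 1.15.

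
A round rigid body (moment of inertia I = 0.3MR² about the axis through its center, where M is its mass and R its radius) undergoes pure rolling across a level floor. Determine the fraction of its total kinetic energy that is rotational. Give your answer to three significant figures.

With I = 0.3MR², the ratio k = I/(MR²) is 0.3.
With ω = v/R, KE_trans = ½Mv² and KE_rot = ½Iω² = ½kMv², so KE_total = ½(1+k)Mv².
The rotational fraction is therefore k/(1+k) = 0.3/1.3 ≈ 0.231.

fraction ≈ 0.231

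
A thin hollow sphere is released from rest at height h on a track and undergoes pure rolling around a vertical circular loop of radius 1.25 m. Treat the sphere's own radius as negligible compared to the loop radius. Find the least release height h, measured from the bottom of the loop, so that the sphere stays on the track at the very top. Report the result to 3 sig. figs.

With I = (2/3)MR², the ratio k = I/(MR²) is 2/3.
At the top of the loop, the minimum-contact condition is Mg = Mv_top²/r, so v_top² = gr.
With ω = v/R, the kinetic energy at speed v is ½(1+k)Mv² = (5/6)Mv².
Energy conservation from release (height h) to the top (height 2r): Mgh = Mg(2r) + (5/6)M·gr.
Thus h_min = 2r + (1+k)r/2 = r(2 + 1.667/2) = 1.25 × 2.833 ≈ 3.54 m.

h_min ≈ 3.54 m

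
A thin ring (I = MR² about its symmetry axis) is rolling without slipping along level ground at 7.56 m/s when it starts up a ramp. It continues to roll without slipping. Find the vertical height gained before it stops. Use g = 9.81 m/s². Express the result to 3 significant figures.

h ≈ 5.83 m

Here I = MR², so the shape factor k = I/(MR²) = 1.
Rolling without slipping gives ω = v/R, so the total kinetic energy is ½Mv² + ½Iω² = ½(1+k)Mv² = Mv².
At the top the kinetic energy is zero, so Mv₀² = Mgh.
Thus h = (1+k)v₀²/(2g) = 2 × 7.56² / (2 × 9.81) ≈ 5.83 m.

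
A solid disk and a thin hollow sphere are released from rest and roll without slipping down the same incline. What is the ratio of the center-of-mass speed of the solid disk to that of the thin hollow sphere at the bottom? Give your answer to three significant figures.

v_ratio ≈ 1.05

Each satisfies Mgh = ½(1+k)Mv² with k = I/(MR²), so v ∝ 1/√(1+k).
For the solid disk k = 0.5; for the thin hollow sphere k = 2/3.
v₁/v₂ = √((1+k₂)/(1+k₁)) = √(1.667/1.5) ≈ 1.05.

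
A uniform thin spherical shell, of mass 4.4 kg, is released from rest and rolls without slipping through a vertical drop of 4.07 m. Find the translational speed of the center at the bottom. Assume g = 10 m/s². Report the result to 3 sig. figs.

v ≈ 6.99 m/s

The moment of inertia is (2/3)MR², giving k ≡ I/(MR²) = 2/3.
Pure rolling means v = ωR; then KE = ½Mv² + ½I(v/R)² = ½(1+k)Mv² = (5/6)Mv².
Energy conservation: Mgh = (5/6)Mv², so v = √(2gh/(1+k)) = √(2 × 10 × 4.07 / 1.667) ≈ 6.99 m/s.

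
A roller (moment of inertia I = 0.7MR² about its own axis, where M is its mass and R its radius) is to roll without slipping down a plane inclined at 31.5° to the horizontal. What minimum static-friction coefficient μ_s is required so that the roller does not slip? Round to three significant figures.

The moment of inertia is 0.7MR², giving k ≡ I/(MR²) = 0.7.
Along the incline Mg sinθ − f = Ma, and torque about the center fR = Iα = kMR²(a/R) gives f = kMa.
These give a = g sinθ/(1+k) and the required friction f = kMg sinθ/(1+k).
The normal force is N = Mg cosθ, so μ_min = f/N = k tanθ/(1+k).
μ_min = 0.7 × tan31.5° / 1.7 ≈ 0.252.

μ_min ≈ 0.252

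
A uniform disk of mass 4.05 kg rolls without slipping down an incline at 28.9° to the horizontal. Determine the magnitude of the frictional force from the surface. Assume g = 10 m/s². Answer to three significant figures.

f ≈ 6.52 N

For this body I = (1/2)MR², i.e. k = I/(MR²) = 0.5.
Along the incline Mg sinθ − f = Ma, and torque about the center fR = Iα = kMR²(a/R) gives f = kMa.
Combining, a = g sinθ/(1+k) and f = kMa = kMg sinθ/(1+k).
f = 0.5 × 4.05 × 10 × sin28.9° / 1.5 ≈ 6.52 N.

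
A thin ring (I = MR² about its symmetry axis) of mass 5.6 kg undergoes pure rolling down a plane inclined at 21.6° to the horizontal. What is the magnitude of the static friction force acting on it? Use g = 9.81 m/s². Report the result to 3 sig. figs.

f ≈ 10.1 N

For this body I = MR², i.e. k = I/(MR²) = 1.
Along the incline Mg sinθ − f = Ma, and torque about the center fR = Iα = kMR²(a/R) gives f = kMa.
Combining, a = g sinθ/(1+k) and f = kMa = kMg sinθ/(1+k).
f = 1 × 5.6 × 9.81 × sin21.6° / 2 ≈ 10.1 N.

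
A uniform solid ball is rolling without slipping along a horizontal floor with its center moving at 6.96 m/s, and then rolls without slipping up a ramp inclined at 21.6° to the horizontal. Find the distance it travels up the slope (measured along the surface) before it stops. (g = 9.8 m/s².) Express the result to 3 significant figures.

The moment of inertia is (2/5)MR², giving k ≡ I/(MR²) = 0.4.
The rolling condition ω = v/R makes the rotational term ½I(v/R)² = ½kMv², so KE_total = ½(1+k)Mv² = (7/10)Mv².
Setting this equal to Mgh gives the vertical rise h = (1+k)v₀²/(2g) = 1.4×6.96²/(2×9.8) = 3.46 m.
Along the incline, d = h/sinθ = 3.46/sin21.6° ≈ 9.40 m.

d ≈ 9.40 m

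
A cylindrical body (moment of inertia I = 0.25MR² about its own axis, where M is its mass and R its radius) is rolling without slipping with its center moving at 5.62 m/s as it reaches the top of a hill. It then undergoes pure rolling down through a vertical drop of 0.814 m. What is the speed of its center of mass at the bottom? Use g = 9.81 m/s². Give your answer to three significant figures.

v ≈ 6.66 m/s

For this body I = 0.25MR², i.e. k = I/(MR²) = 0.25.
The rolling condition ω = v/R makes the rotational term ½I(v/R)² = ½kMv², so KE_total = ½(1+k)Mv² = (5/8)Mv².
Energy conservation: (5/8)Mv₀² + Mgh = (5/8)Mv², so v² = v₀² + 2gh/(1+k).
v = √(5.62² + 2×9.81×0.814/1.25) = √44.36 ≈ 6.66 m/s.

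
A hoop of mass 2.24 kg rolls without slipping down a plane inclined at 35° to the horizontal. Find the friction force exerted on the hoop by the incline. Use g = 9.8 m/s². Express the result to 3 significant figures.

The moment of inertia is MR², giving k ≡ I/(MR²) = 1.
Along the incline Mg sinθ − f = Ma, and torque about the center fR = Iα = kMR²(a/R) gives f = kMa.
Combining, a = g sinθ/(1+k) and f = kMa = kMg sinθ/(1+k).
f = 1 × 2.24 × 9.8 × sin35° / 2 ≈ 6.30 N.

f ≈ 6.30 N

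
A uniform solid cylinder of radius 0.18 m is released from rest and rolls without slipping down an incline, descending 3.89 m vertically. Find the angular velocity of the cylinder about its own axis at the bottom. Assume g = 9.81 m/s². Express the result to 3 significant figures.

For this body I = (1/2)MR², i.e. k = I/(MR²) = 0.5.
Pure rolling means v = ωR; then KE = ½Mv² + ½I(v/R)² = ½(1+k)Mv² = (3/4)Mv².
Energy conservation Mgh = ½(1+k)Mv² gives v = √(2gh/(1+k)) = √(2 × 9.81 × 3.89 / 1.5) = 7.133 m/s.
Then ω = v/R = 7.133 / 0.18 ≈ 39.6 rad/s.

ω ≈ 39.6 rad/s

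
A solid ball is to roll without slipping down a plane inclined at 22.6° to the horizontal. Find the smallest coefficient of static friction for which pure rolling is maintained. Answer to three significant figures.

With I = (2/5)MR², the ratio k = I/(MR²) is 0.4.
Newton's second law down the slope: Mg sinθ − f = Ma. The torque equation fR = Iα (with α = a/R) gives f = kMa.
These give a = g sinθ/(1+k) and the required friction f = kMg sinθ/(1+k).
With N = Mg cosθ, the no-slip condition f ≤ μN gives μ_min = f/N = k tanθ/(1+k).
μ_min = 0.4 × tan22.6° / 1.4 ≈ 0.119.

μ_min ≈ 0.119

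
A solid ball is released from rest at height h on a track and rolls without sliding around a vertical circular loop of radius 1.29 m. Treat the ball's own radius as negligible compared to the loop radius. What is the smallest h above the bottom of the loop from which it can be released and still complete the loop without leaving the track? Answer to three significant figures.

h_min ≈ 3.48 m

With I = (2/5)MR², the ratio k = I/(MR²) is 0.4.
At the top of the loop, the minimum-contact condition is Mg = Mv_top²/r, so v_top² = gr.
With ω = v/R, the kinetic energy at speed v is ½(1+k)Mv² = (7/10)Mv².
Energy conservation from release (height h) to the top (height 2r): Mgh = Mg(2r) + (7/10)M·gr.
Thus h_min = 2r + (1+k)r/2 = r(2 + 1.4/2) = 1.29 × 2.7 ≈ 3.48 m.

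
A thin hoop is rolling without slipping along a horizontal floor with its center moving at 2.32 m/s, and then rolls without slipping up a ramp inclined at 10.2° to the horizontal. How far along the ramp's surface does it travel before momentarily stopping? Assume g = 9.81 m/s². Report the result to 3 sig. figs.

d ≈ 3.10 m

Here I = MR², so the shape factor k = I/(MR²) = 1.
Pure rolling means v = ωR; then KE = ½Mv² + ½I(v/R)² = ½(1+k)Mv² = Mv².
Setting this equal to Mgh gives the vertical rise h = (1+k)v₀²/(2g) = 2×2.32²/(2×9.81) = 0.5487 m.
Along the incline, d = h/sinθ = 0.5487/sin10.2° ≈ 3.10 m.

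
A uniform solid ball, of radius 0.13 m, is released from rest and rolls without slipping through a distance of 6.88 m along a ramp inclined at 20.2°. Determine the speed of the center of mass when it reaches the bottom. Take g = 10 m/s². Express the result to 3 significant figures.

Here I = (2/5)MR², so the shape factor k = I/(MR²) = 0.4.
Since it rolls without slipping, ω = v/R and KE = ½Mv² + ½Iω² = ½(1+k)Mv² = (7/10)Mv².
The vertical drop is h = L sinθ = 6.88 × sin20.2° = 2.376 m.
Energy conservation: Mgh = (7/10)Mv², so v = √(2gh/(1+k)) = √(2 × 10 × 2.376 / 1.4) ≈ 5.83 m/s.

v ≈ 5.83 m/s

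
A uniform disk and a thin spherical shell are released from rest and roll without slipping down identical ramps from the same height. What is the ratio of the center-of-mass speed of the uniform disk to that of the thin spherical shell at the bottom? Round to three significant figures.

v_ratio ≈ 1.05

Each satisfies Mgh = ½(1+k)Mv² with k = I/(MR²), so v ∝ 1/√(1+k).
For the uniform disk k = 0.5; for the thin spherical shell k = 2/3.
v₁/v₂ = √((1+k₂)/(1+k₁)) = √(1.667/1.5) ≈ 1.05.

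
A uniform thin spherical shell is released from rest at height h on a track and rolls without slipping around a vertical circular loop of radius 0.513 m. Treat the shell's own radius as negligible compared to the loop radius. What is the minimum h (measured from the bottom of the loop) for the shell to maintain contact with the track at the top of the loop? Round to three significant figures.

The moment of inertia is (2/3)MR², giving k ≡ I/(MR²) = 2/3.
At the top of the loop, the minimum-contact condition is Mg = Mv_top²/r, so v_top² = gr.
With ω = v/R, the kinetic energy at speed v is ½(1+k)Mv² = (5/6)Mv².
Energy conservation from release (height h) to the top (height 2r): Mgh = Mg(2r) + (5/6)M·gr.
Thus h_min = 2r + (1+k)r/2 = r(2 + 1.667/2) = 0.513 × 2.833 ≈ 1.45 m.

h_min ≈ 1.45 m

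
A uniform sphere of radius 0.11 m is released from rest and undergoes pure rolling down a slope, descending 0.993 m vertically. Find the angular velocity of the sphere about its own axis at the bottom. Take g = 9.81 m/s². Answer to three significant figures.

With I = (2/5)MR², the ratio k = I/(MR²) is 0.4.
The rolling condition ω = v/R makes the rotational term ½I(v/R)² = ½kMv², so KE_total = ½(1+k)Mv² = (7/10)Mv².
Energy conservation Mgh = ½(1+k)Mv² gives v = √(2gh/(1+k)) = √(2 × 9.81 × 0.993 / 1.4) = 3.73 m/s.
Then ω = v/R = 3.73 / 0.11 ≈ 33.9 rad/s.

ω ≈ 33.9 rad/s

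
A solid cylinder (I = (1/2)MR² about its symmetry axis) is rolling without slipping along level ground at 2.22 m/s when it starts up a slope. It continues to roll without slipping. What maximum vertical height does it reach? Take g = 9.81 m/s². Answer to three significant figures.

h ≈ 0.377 m

The moment of inertia is (1/2)MR², giving k ≡ I/(MR²) = 0.5.
The rolling condition ω = v/R makes the rotational term ½I(v/R)² = ½kMv², so KE_total = ½(1+k)Mv² = (3/4)Mv².
All of this converts to potential energy at the highest point: (3/4)Mv₀² = Mgh.
Thus h = (1+k)v₀²/(2g) = 1.5 × 2.22² / (2 × 9.81) ≈ 0.377 m.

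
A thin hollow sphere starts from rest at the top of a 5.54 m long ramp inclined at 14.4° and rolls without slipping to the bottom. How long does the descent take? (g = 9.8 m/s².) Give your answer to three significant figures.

The moment of inertia is (2/3)MR², giving k ≡ I/(MR²) = 2/3.
Translational: Mg sinθ − f = Ma. Rotational about the CM: fR = Iα = kMRa, so f = kMa.
Hence a = g sinθ/(1+k) = 9.8×sin14.4°/1.667 = 1.462 m/s².
Starting from rest, L = ½at², so t = √(2L/a) = √(2×5.54/1.462) ≈ 2.75 s.

t ≈ 2.75 s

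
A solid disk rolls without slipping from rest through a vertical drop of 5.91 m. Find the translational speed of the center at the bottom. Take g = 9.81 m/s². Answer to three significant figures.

v ≈ 8.79 m/s

For this body I = (1/2)MR², i.e. k = I/(MR²) = 0.5.
Since it rolls without slipping, ω = v/R and KE = ½Mv² + ½Iω² = ½(1+k)Mv² = (3/4)Mv².
Energy conservation: Mgh = (3/4)Mv², so v = √(2gh/(1+k)) = √(2 × 9.81 × 5.91 / 1.5) ≈ 8.79 m/s.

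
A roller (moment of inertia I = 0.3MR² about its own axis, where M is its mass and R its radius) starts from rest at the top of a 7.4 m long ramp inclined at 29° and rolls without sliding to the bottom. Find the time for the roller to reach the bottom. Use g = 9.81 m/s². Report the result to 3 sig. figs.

The moment of inertia is 0.3MR², giving k ≡ I/(MR²) = 0.3.
Along the incline Mg sinθ − f = Ma, and torque about the center fR = Iα = kMR²(a/R) gives f = kMa.
Hence a = g sinθ/(1+k) = 9.81×sin29°/1.3 = 3.658 m/s².
Starting from rest, L = ½at², so t = √(2L/a) = √(2×7.4/3.658) ≈ 2.01 s.

t ≈ 2.01 s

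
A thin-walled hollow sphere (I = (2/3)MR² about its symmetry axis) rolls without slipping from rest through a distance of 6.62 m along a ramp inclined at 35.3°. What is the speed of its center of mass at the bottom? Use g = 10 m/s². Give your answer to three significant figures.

The moment of inertia is (2/3)MR², giving k ≡ I/(MR²) = 2/3.
Pure rolling means v = ωR; then KE = ½Mv² + ½I(v/R)² = ½(1+k)Mv² = (5/6)Mv².
The vertical drop is h = L sinθ = 6.62 × sin35.3° = 3.825 m.
Energy conservation: Mgh = (5/6)Mv², so v = √(2gh/(1+k)) = √(2 × 10 × 3.825 / 1.667) ≈ 6.78 m/s.

v ≈ 6.78 m/s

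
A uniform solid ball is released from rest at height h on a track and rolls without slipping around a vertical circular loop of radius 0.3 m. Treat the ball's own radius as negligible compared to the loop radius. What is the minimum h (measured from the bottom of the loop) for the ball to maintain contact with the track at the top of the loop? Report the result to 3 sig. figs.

h_min ≈ 0.810 m

The moment of inertia is (2/5)MR², giving k ≡ I/(MR²) = 0.4.
At the top, contact is just lost when gravity alone supplies the centripetal force: Mg = Mv_top²/r, i.e. v_top² = gr.
With ω = v/R, the kinetic energy at speed v is ½(1+k)Mv² = (7/10)Mv².
Energy conservation from release (height h) to the top (height 2r): Mgh = Mg(2r) + (7/10)M·gr.
Thus h_min = 2r + (1+k)r/2 = r(2 + 1.4/2) = 0.3 × 2.7 ≈ 0.810 m.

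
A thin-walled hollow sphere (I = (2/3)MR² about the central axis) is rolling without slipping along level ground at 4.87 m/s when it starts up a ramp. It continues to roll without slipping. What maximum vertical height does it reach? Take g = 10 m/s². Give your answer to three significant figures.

h ≈ 1.98 m

For this body I = (2/3)MR², i.e. k = I/(MR²) = 2/3.
Rolling without slipping gives ω = v/R, so the total kinetic energy is ½Mv² + ½Iω² = ½(1+k)Mv² = (5/6)Mv².
All of this converts to potential energy at the highest point: (5/6)Mv₀² = Mgh.
Thus h = (1+k)v₀²/(2g) = 1.667 × 4.87² / (2 × 10) ≈ 1.98 m.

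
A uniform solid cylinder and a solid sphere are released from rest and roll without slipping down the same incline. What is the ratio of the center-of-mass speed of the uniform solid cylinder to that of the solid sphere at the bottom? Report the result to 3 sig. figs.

Each satisfies Mgh = ½(1+k)Mv² with k = I/(MR²), so v ∝ 1/√(1+k).
For the uniform solid cylinder k = 0.5; for the solid sphere k = 0.4.
v₁/v₂ = √((1+k₂)/(1+k₁)) = √(1.4/1.5) ≈ 0.966.

v_ratio ≈ 0.966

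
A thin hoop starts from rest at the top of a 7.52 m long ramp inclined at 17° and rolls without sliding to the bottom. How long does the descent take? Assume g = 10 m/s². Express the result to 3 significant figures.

t ≈ 3.21 s

The moment of inertia is MR², giving k ≡ I/(MR²) = 1.
Along the incline Mg sinθ − f = Ma, and torque about the center fR = Iα = kMR²(a/R) gives f = kMa.
Hence a = g sinθ/(1+k) = 10×sin17°/2 = 1.462 m/s².
Starting from rest, L = ½at², so t = √(2L/a) = √(2×7.52/1.462) ≈ 3.21 s.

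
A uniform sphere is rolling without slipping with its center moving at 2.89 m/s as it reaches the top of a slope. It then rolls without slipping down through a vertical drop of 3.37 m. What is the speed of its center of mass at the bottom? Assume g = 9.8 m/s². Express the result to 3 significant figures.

Here I = (2/5)MR², so the shape factor k = I/(MR²) = 0.4.
Pure rolling means v = ωR; then KE = ½Mv² + ½I(v/R)² = ½(1+k)Mv² = (7/10)Mv².
Conserving energy between top and bottom: (7/10)Mv² = (7/10)Mv₀² + Mgh, hence v² = v₀² + 2gh/(1+k).
v = √(2.89² + 2×9.8×3.37/1.4) = √55.53 ≈ 7.45 m/s.

v ≈ 7.45 m/s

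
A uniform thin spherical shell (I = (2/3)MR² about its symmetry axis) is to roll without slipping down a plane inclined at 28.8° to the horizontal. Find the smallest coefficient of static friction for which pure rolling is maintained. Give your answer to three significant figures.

μ_min ≈ 0.220

With I = (2/3)MR², the ratio k = I/(MR²) is 2/3.
Along the incline Mg sinθ − f = Ma, and torque about the center fR = Iα = kMR²(a/R) gives f = kMa.
These give a = g sinθ/(1+k) and the required friction f = kMg sinθ/(1+k).
The normal force is N = Mg cosθ, so μ_min = f/N = k tanθ/(1+k).
μ_min = (2/3) × tan28.8° / 1.667 ≈ 0.220.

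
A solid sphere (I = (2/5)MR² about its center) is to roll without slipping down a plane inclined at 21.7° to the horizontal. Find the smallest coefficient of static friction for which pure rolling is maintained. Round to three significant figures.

Here I = (2/5)MR², so the shape factor k = I/(MR²) = 0.4.
Newton's second law down the slope: Mg sinθ − f = Ma. The torque equation fR = Iα (with α = a/R) gives f = kMa.
These give a = g sinθ/(1+k) and the required friction f = kMg sinθ/(1+k).
With N = Mg cosθ, the no-slip condition f ≤ μN gives μ_min = f/N = k tanθ/(1+k).
μ_min = 0.4 × tan21.7° / 1.4 ≈ 0.114.

μ_min ≈ 0.114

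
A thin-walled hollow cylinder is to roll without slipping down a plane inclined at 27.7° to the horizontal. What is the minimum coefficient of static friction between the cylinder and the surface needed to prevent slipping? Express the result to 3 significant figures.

For this body I = MR², i.e. k = I/(MR²) = 1.
Along the incline Mg sinθ − f = Ma, and torque about the center fR = Iα = kMR²(a/R) gives f = kMa.
These give a = g sinθ/(1+k) and the required friction f = kMg sinθ/(1+k).
With N = Mg cosθ, the no-slip condition f ≤ μN gives μ_min = f/N = k tanθ/(1+k).
μ_min = 1 × tan27.7° / 2 ≈ 0.263.

μ_min ≈ 0.263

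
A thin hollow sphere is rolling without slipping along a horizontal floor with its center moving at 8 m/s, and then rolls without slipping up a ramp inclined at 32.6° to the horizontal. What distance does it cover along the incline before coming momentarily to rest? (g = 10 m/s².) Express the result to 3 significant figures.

d ≈ 9.90 m

The moment of inertia is (2/3)MR², giving k ≡ I/(MR²) = 2/3.
Since it rolls without slipping, ω = v/R and KE = ½Mv² + ½Iω² = ½(1+k)Mv² = (5/6)Mv².
Setting this equal to Mgh gives the vertical rise h = (1+k)v₀²/(2g) = 1.667×8²/(2×10) = 5.333 m.
Along the incline, d = h/sinθ = 5.333/sin32.6° ≈ 9.90 m.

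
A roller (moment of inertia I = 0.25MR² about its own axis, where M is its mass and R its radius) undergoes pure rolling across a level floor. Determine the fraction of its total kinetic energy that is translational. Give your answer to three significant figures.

With I = 0.25MR², the ratio k = I/(MR²) is 0.25.
With ω = v/R, KE_trans = ½Mv² and KE_rot = ½Iω² = ½kMv², so KE_total = ½(1+k)Mv².
The translational fraction is therefore 1/(1+k) = 1/1.25 ≈ 0.800.

fraction ≈ 0.800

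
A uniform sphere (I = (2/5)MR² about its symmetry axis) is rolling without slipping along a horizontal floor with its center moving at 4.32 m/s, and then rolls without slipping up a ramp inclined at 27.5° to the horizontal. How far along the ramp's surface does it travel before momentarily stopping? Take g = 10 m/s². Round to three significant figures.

With I = (2/5)MR², the ratio k = I/(MR²) is 0.4.
Rolling without slipping gives ω = v/R, so the total kinetic energy is ½Mv² + ½Iω² = ½(1+k)Mv² = (7/10)Mv².
Setting this equal to Mgh gives the vertical rise h = (1+k)v₀²/(2g) = 1.4×4.32²/(2×10) = 1.306 m.
The distance along the slope is d = h/sinθ = 1.306/sin27.5° ≈ 2.83 m.

d ≈ 2.83 m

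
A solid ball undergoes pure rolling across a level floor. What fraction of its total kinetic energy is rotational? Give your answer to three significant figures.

fraction ≈ 0.286

For this body I = (2/5)MR², i.e. k = I/(MR²) = 0.4.
Since ω = v/R, the translational part is ½Mv² and the rotational part is ½I(v/R)² = ½kMv²; the total is ½(1+k)Mv².
The rotational fraction is therefore k/(1+k) = 0.4/1.4 ≈ 0.286.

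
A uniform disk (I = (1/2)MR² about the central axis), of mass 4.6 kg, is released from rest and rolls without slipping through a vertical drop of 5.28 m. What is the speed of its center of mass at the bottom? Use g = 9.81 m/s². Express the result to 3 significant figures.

v ≈ 8.31 m/s

For this body I = (1/2)MR², i.e. k = I/(MR²) = 0.5.
Since it rolls without slipping, ω = v/R and KE = ½Mv² + ½Iω² = ½(1+k)Mv² = (3/4)Mv².
Setting Mgh = (3/4)Mv² gives v = √(2gh/(1+k)) = √(2·9.81·5.28/1.5) ≈ 8.31 m/s.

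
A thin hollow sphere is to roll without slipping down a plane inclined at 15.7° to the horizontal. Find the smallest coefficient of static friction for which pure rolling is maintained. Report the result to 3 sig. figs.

The moment of inertia is (2/3)MR², giving k ≡ I/(MR²) = 2/3.
Translational: Mg sinθ − f = Ma. Rotational about the CM: fR = Iα = kMRa, so f = kMa.
These give a = g sinθ/(1+k) and the required friction f = kMg sinθ/(1+k).
The normal force is N = Mg cosθ, so μ_min = f/N = k tanθ/(1+k).
μ_min = (2/3) × tan15.7° / 1.667 ≈ 0.112.

μ_min ≈ 0.112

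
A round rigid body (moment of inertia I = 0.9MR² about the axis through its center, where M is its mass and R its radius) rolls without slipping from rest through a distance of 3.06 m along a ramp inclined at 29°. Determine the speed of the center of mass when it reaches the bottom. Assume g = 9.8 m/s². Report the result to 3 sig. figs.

With I = 0.9MR², the ratio k = I/(MR²) is 0.9.
Since it rolls without slipping, ω = v/R and KE = ½Mv² + ½Iω² = ½(1+k)Mv² = (19/20)Mv².
The vertical drop is h = L sinθ = 3.06 × sin29° = 1.484 m.
Energy conservation: Mgh = (19/20)Mv², so v = √(2gh/(1+k)) = √(2 × 9.8 × 1.484 / 1.9) ≈ 3.91 m/s.

v ≈ 3.91 m/s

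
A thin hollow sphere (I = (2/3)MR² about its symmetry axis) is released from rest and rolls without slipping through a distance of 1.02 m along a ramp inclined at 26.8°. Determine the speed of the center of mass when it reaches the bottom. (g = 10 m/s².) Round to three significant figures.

Here I = (2/3)MR², so the shape factor k = I/(MR²) = 2/3.
Since it rolls without slipping, ω = v/R and KE = ½Mv² + ½Iω² = ½(1+k)Mv² = (5/6)Mv².
The vertical drop is h = L sinθ = 1.02 × sin26.8° = 0.4599 m.
Setting Mgh = (5/6)Mv² gives v = √(2gh/(1+k)) = √(2·10·0.4599/1.667) ≈ 2.35 m/s.

v ≈ 2.35 m/s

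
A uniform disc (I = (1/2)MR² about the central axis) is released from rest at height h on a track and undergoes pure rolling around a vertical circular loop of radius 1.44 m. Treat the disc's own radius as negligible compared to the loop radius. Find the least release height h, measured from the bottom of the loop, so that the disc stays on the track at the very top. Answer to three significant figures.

Here I = (1/2)MR², so the shape factor k = I/(MR²) = 0.5.
At the top of the loop, the minimum-contact condition is Mg = Mv_top²/r, so v_top² = gr.
With ω = v/R, the kinetic energy at speed v is ½(1+k)Mv² = (3/4)Mv².
Energy conservation from release (height h) to the top (height 2r): Mgh = Mg(2r) + (3/4)M·gr.
Thus h_min = 2r + (1+k)r/2 = r(2 + 1.5/2) = 1.44 × 2.75 ≈ 3.96 m.

h_min ≈ 3.96 m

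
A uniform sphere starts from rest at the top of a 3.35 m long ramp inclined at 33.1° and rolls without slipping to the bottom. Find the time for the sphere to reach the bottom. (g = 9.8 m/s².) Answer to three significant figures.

With I = (2/5)MR², the ratio k = I/(MR²) is 0.4.
Newton's second law down the slope: Mg sinθ − f = Ma. The torque equation fR = Iα (with α = a/R) gives f = kMa.
Hence a = g sinθ/(1+k) = 9.8×sin33.1°/1.4 = 3.823 m/s².
With constant a from rest, t = √(2L/a) = √(2·3.35/3.823) ≈ 1.32 s.

t ≈ 1.32 s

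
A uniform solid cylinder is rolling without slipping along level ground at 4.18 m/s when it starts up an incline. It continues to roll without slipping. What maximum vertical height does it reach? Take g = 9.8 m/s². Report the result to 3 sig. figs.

Here I = (1/2)MR², so the shape factor k = I/(MR²) = 0.5.
Since it rolls without slipping, ω = v/R and KE = ½Mv² + ½Iω² = ½(1+k)Mv² = (3/4)Mv².
All of this converts to potential energy at the highest point: (3/4)Mv₀² = Mgh.
Thus h = (1+k)v₀²/(2g) = 1.5 × 4.18² / (2 × 9.8) ≈ 1.34 m.

h ≈ 1.34 m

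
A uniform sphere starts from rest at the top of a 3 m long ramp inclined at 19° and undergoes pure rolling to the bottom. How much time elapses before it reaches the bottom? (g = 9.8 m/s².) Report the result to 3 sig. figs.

t ≈ 1.62 s

Here I = (2/5)MR², so the shape factor k = I/(MR²) = 0.4.
Along the incline Mg sinθ − f = Ma, and torque about the center fR = Iα = kMR²(a/R) gives f = kMa.
Hence a = g sinθ/(1+k) = 9.8×sin19°/1.4 = 2.279 m/s².
Starting from rest, L = ½at², so t = √(2L/a) = √(2×3/2.279) ≈ 1.62 s.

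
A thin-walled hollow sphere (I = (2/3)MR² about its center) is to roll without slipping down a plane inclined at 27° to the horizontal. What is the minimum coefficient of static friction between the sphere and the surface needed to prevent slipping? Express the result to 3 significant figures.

μ_min ≈ 0.204

For this body I = (2/3)MR², i.e. k = I/(MR²) = 2/3.
Newton's second law down the slope: Mg sinθ − f = Ma. The torque equation fR = Iα (with α = a/R) gives f = kMa.
These give a = g sinθ/(1+k) and the required friction f = kMg sinθ/(1+k).
The normal force is N = Mg cosθ, so μ_min = f/N = k tanθ/(1+k).
μ_min = (2/3) × tan27° / 1.667 ≈ 0.204.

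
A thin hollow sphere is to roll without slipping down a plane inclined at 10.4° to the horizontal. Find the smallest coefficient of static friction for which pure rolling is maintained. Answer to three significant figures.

μ_min ≈ 0.0734

With I = (2/3)MR², the ratio k = I/(MR²) is 2/3.
Newton's second law down the slope: Mg sinθ − f = Ma. The torque equation fR = Iα (with α = a/R) gives f = kMa.
These give a = g sinθ/(1+k) and the required friction f = kMg sinθ/(1+k).
With N = Mg cosθ, the no-slip condition f ≤ μN gives μ_min = f/N = k tanθ/(1+k).
μ_min = (2/3) × tan10.4° / 1.667 ≈ 0.0734.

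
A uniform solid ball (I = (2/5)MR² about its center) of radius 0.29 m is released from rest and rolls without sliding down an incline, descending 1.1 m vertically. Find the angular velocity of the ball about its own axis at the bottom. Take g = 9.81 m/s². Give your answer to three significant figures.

ω ≈ 13.5 rad/s

The moment of inertia is (2/5)MR², giving k ≡ I/(MR²) = 0.4.
The rolling condition ω = v/R makes the rotational term ½I(v/R)² = ½kMv², so KE_total = ½(1+k)Mv² = (7/10)Mv².
Energy conservation Mgh = ½(1+k)Mv² gives v = √(2gh/(1+k)) = √(2 × 9.81 × 1.1 / 1.4) = 3.926 m/s.
The angular speed follows from ω = v/R = 3.926/0.29 ≈ 13.5 rad/s.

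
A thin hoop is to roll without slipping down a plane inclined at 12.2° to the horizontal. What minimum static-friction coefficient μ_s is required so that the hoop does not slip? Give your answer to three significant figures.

For this body I = MR², i.e. k = I/(MR²) = 1.
Translational: Mg sinθ − f = Ma. Rotational about the CM: fR = Iα = kMRa, so f = kMa.
These give a = g sinθ/(1+k) and the required friction f = kMg sinθ/(1+k).
The normal force is N = Mg cosθ, so μ_min = f/N = k tanθ/(1+k).
μ_min = 1 × tan12.2° / 2 ≈ 0.108.

μ_min ≈ 0.108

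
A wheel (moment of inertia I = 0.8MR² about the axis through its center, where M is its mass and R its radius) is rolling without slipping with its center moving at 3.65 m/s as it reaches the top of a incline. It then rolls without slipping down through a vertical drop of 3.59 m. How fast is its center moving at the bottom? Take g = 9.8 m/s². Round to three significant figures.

v ≈ 7.24 m/s

The moment of inertia is 0.8MR², giving k ≡ I/(MR²) = 0.8.
The rolling condition ω = v/R makes the rotational term ½I(v/R)² = ½kMv², so KE_total = ½(1+k)Mv² = (9/10)Mv².
Conserving energy between top and bottom: (9/10)Mv² = (9/10)Mv₀² + Mgh, hence v² = v₀² + 2gh/(1+k).
v = √(3.65² + 2×9.8×3.59/1.8) = √52.41 ≈ 7.24 m/s.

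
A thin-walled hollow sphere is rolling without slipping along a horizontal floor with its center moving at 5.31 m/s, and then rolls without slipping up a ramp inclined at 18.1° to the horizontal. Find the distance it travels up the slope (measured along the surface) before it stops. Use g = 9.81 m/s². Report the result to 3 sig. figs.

d ≈ 7.71 m

With I = (2/3)MR², the ratio k = I/(MR²) is 2/3.
Pure rolling means v = ωR; then KE = ½Mv² + ½I(v/R)² = ½(1+k)Mv² = (5/6)Mv².
Setting this equal to Mgh gives the vertical rise h = (1+k)v₀²/(2g) = 1.667×5.31²/(2×9.81) = 2.395 m.
Along the incline, d = h/sinθ = 2.395/sin18.1° ≈ 7.71 m.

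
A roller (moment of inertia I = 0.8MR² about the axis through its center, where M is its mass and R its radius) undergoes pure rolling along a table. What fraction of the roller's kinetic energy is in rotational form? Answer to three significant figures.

fraction ≈ 0.444

With I = 0.8MR², the ratio k = I/(MR²) is 0.8.
With ω = v/R, KE_trans = ½Mv² and KE_rot = ½Iω² = ½kMv², so KE_total = ½(1+k)Mv².
The rotational fraction is therefore k/(1+k) = 0.8/1.8 ≈ 0.444.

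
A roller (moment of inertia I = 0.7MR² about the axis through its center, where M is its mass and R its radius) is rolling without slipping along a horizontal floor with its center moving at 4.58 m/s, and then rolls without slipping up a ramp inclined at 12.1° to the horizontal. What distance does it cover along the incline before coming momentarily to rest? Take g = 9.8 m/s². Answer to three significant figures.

The moment of inertia is 0.7MR², giving k ≡ I/(MR²) = 0.7.
Pure rolling means v = ωR; then KE = ½Mv² + ½I(v/R)² = ½(1+k)Mv² = (17/20)Mv².
Setting this equal to Mgh gives the vertical rise h = (1+k)v₀²/(2g) = 1.7×4.58²/(2×9.8) = 1.819 m.
The distance along the slope is d = h/sinθ = 1.819/sin12.1° ≈ 8.68 m.

d ≈ 8.68 m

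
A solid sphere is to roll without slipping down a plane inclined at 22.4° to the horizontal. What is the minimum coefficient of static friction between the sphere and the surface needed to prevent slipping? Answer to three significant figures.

For this body I = (2/5)MR², i.e. k = I/(MR²) = 0.4.
Translational: Mg sinθ − f = Ma. Rotational about the CM: fR = Iα = kMRa, so f = kMa.
These give a = g sinθ/(1+k) and the required friction f = kMg sinθ/(1+k).
With N = Mg cosθ, the no-slip condition f ≤ μN gives μ_min = f/N = k tanθ/(1+k).
μ_min = 0.4 × tan22.4° / 1.4 ≈ 0.118.

μ_min ≈ 0.118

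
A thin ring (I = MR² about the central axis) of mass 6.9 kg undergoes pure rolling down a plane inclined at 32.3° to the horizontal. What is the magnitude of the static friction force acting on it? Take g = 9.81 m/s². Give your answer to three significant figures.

The moment of inertia is MR², giving k ≡ I/(MR²) = 1.
Newton's second law down the slope: Mg sinθ − f = Ma. The torque equation fR = Iα (with α = a/R) gives f = kMa.
Combining, a = g sinθ/(1+k) and f = kMa = kMg sinθ/(1+k).
f = 1 × 6.9 × 9.81 × sin32.3° / 2 ≈ 18.1 N.

f ≈ 18.1 N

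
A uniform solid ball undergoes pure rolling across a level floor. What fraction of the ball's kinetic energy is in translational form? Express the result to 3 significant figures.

For this body I = (2/5)MR², i.e. k = I/(MR²) = 0.4.
Since ω = v/R, the translational part is ½Mv² and the rotational part is ½I(v/R)² = ½kMv²; the total is ½(1+k)Mv².
The translational fraction is therefore 1/(1+k) = 1/1.4 ≈ 0.714.

fraction ≈ 0.714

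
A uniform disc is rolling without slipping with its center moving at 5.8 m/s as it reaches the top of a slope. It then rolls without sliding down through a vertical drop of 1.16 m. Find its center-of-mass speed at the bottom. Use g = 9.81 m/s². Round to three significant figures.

Here I = (1/2)MR², so the shape factor k = I/(MR²) = 0.5.
Rolling without slipping gives ω = v/R, so the total kinetic energy is ½Mv² + ½Iω² = ½(1+k)Mv² = (3/4)Mv².
Energy conservation: (3/4)Mv₀² + Mgh = (3/4)Mv², so v² = v₀² + 2gh/(1+k).
v = √(5.8² + 2×9.81×1.16/1.5) = √48.81 ≈ 6.99 m/s.

v ≈ 6.99 m/s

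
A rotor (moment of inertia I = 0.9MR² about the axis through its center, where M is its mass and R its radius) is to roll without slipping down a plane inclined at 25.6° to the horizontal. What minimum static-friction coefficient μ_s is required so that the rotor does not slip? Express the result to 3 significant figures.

With I = 0.9MR², the ratio k = I/(MR²) is 0.9.
Newton's second law down the slope: Mg sinθ − f = Ma. The torque equation fR = Iα (with α = a/R) gives f = kMa.
These give a = g sinθ/(1+k) and the required friction f = kMg sinθ/(1+k).
The normal force is N = Mg cosθ, so μ_min = f/N = k tanθ/(1+k).
μ_min = 0.9 × tan25.6° / 1.9 ≈ 0.227.

μ_min ≈ 0.227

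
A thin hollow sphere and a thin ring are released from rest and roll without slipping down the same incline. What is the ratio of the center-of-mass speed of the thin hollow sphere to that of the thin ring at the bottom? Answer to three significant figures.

v_ratio ≈ 1.10

Each satisfies Mgh = ½(1+k)Mv² with k = I/(MR²), so v ∝ 1/√(1+k).
For the thin hollow sphere k = 2/3; for the thin ring k = 1.
v₁/v₂ = √((1+k₂)/(1+k₁)) = √(2/1.667) ≈ 1.10.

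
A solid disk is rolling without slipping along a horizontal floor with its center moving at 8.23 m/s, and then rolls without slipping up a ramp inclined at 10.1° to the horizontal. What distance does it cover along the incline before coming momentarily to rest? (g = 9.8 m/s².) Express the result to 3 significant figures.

For this body I = (1/2)MR², i.e. k = I/(MR²) = 0.5.
Pure rolling means v = ωR; then KE = ½Mv² + ½I(v/R)² = ½(1+k)Mv² = (3/4)Mv².
Setting this equal to Mgh gives the vertical rise h = (1+k)v₀²/(2g) = 1.5×8.23²/(2×9.8) = 5.184 m.
The distance along the slope is d = h/sinθ = 5.184/sin10.1° ≈ 29.6 m.

d ≈ 29.6 m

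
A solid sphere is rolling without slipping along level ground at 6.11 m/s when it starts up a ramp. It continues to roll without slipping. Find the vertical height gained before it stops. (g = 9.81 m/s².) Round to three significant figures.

h ≈ 2.66 m

The moment of inertia is (2/5)MR², giving k ≡ I/(MR²) = 0.4.
Since it rolls without slipping, ω = v/R and KE = ½Mv² + ½Iω² = ½(1+k)Mv² = (7/10)Mv².
At the top the kinetic energy is zero, so (7/10)Mv₀² = Mgh.
Thus h = (1+k)v₀²/(2g) = 1.4 × 6.11² / (2 × 9.81) ≈ 2.66 m.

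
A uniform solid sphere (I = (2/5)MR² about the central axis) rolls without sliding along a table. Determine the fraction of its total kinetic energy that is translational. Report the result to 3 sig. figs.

The moment of inertia is (2/5)MR², giving k ≡ I/(MR²) = 0.4.
Since ω = v/R, the translational part is ½Mv² and the rotational part is ½I(v/R)² = ½kMv²; the total is ½(1+k)Mv².
The translational fraction is therefore 1/(1+k) = 1/1.4 ≈ 0.714.

fraction ≈ 0.714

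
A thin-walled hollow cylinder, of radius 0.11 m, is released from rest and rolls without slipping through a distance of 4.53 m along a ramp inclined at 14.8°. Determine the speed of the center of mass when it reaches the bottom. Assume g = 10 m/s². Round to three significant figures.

With I = MR², the ratio k = I/(MR²) is 1.
Rolling without slipping gives ω = v/R, so the total kinetic energy is ½Mv² + ½Iω² = ½(1+k)Mv² = Mv².
The vertical drop is h = L sinθ = 4.53 × sin14.8° = 1.157 m.
Energy conservation: Mgh = Mv², so v = √(2gh/(1+k)) = √(2 × 10 × 1.157 / 2) ≈ 3.40 m/s.

v ≈ 3.40 m/s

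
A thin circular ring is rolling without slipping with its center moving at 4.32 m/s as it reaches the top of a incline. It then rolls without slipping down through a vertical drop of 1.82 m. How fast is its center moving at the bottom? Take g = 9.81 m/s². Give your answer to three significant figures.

v ≈ 6.04 m/s

The moment of inertia is MR², giving k ≡ I/(MR²) = 1.
Rolling without slipping gives ω = v/R, so the total kinetic energy is ½Mv² + ½Iω² = ½(1+k)Mv² = Mv².
Energy conservation: Mv₀² + Mgh = Mv², so v² = v₀² + 2gh/(1+k).
v = √(4.32² + 2×9.81×1.82/2) = √36.52 ≈ 6.04 m/s.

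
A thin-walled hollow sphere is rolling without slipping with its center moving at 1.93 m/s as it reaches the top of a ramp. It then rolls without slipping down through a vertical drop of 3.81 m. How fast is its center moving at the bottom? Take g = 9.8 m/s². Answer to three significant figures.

Here I = (2/3)MR², so the shape factor k = I/(MR²) = 2/3.
The rolling condition ω = v/R makes the rotational term ½I(v/R)² = ½kMv², so KE_total = ½(1+k)Mv² = (5/6)Mv².
Energy conservation: (5/6)Mv₀² + Mgh = (5/6)Mv², so v² = v₀² + 2gh/(1+k).
v = √(1.93² + 2×9.8×3.81/1.667) = √48.53 ≈ 6.97 m/s.

v ≈ 6.97 m/s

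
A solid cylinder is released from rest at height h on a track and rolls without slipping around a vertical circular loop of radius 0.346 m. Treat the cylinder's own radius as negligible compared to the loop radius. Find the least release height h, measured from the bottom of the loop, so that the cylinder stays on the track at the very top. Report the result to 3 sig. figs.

For this body I = (1/2)MR², i.e. k = I/(MR²) = 0.5.
At the top of the loop, the minimum-contact condition is Mg = Mv_top²/r, so v_top² = gr.
With ω = v/R, the kinetic energy at speed v is ½(1+k)Mv² = (3/4)Mv².
Energy conservation from release (height h) to the top (height 2r): Mgh = Mg(2r) + (3/4)M·gr.
Thus h_min = 2r + (1+k)r/2 = r(2 + 1.5/2) = 0.346 × 2.75 ≈ 0.952 m.

h_min ≈ 0.952 m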